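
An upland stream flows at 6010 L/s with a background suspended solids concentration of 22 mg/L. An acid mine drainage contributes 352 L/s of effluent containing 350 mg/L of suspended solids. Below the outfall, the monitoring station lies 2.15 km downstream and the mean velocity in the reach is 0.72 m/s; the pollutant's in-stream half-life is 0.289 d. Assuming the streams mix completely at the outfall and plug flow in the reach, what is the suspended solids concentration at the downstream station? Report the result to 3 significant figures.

Mixed concentration C = ΣQC/ΣQ = (6010·22.00 + 352.0·350.0) / 6362 = 255400/6362 = 40.15 mg/L.
Travel time t = 2.15·1000 / 0.72 = 2986 s = 0.8295 h.
Half-life 0.289 d → k = ln 2 / 0.289 = 2.398 d⁻¹.
After decay, C = 40.15 × e^(−kt) = 40.15 × 0.9204 = 36.95 mg/L.

37.0 mg/L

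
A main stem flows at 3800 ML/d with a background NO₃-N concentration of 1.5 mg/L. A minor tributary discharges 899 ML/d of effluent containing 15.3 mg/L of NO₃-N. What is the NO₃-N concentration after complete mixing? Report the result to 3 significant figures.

Mixed concentration C = ΣQC/ΣQ = (3800·1.500 + 899.0·15.30) / 4699 = 19450/4699 = 4.140 mg/L.

4.14 mg/L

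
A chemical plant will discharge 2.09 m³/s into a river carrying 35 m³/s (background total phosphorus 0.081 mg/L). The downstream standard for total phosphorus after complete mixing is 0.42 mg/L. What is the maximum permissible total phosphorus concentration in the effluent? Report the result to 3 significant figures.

6.10 mg/L

At the limit, (Qr·Cr + Qe·Cₑ)/(Qr + Qe) = 0.42:
Cₑ = (37.09·0.42 − 35.00·0.08100) / 2.090 = 6.097 mg/L.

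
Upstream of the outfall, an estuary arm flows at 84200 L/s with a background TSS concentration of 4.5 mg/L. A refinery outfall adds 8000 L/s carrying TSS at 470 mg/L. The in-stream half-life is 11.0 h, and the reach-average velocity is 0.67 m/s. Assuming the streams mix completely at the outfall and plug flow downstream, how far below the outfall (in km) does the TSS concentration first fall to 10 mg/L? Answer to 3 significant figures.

After mixing, C = (84200·4.500 + 8000·470.0) / 92200 = 4139000/92200 = 44.89 mg/L.
Half-life 11.0 h → k = ln 2 / 11.0 = 0.06301 h⁻¹ = 1.512 d⁻¹.
Set 44.89·exp(−k·t) = 10 → t = ln(44.89/10)/k = 85790 s = 23.83 h.
Distance = v·t = 0.67·85790 = 57480 m = 57.48 km.

57.5 km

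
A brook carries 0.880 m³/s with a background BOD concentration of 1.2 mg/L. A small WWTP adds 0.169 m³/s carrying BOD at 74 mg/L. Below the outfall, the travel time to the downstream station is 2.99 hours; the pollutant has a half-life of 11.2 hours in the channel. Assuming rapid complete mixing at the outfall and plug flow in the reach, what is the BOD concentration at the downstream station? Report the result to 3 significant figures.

Conservation of mass: C = (0.8800·1.200 + 0.1690·74.00) / 1.049 = 13.56/1.049 = 12.93 mg/L.
Half-life 11.2 h → k = ln 2 / 11.2 = 0.06189 h⁻¹ = 1.485 d⁻¹.
After decay, C = 12.93 × e^(−kt) = 12.93 × 0.8311 = 10.74 mg/L.

10.7 mg/L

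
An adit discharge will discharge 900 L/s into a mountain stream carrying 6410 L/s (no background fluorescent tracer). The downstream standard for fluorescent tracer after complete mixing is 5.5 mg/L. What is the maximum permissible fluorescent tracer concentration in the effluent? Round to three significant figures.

44.7 mg/L

At the limit, (Qr·Cr + Qe·Cₑ)/(Qr + Qe) = 5.5:
Cₑ = (7310·5.5 − 6410·0) / 900.0 = 44.67 mg/L.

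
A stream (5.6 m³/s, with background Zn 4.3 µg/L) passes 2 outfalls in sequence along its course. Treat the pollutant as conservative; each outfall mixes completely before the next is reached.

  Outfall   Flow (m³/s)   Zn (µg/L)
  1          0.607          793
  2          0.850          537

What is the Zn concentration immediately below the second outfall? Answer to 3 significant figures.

136 µg/L

Below outfall 1: Q → 6.207 m³/s, C = (5.600·4.300 + 0.6070·793.0)/6.207 = 81.43 µg/L.
Below outfall 2: Q → 7.057 m³/s, C = (6.207·81.43 + 0.8500·537.0)/7.057 = 136.3 µg/L.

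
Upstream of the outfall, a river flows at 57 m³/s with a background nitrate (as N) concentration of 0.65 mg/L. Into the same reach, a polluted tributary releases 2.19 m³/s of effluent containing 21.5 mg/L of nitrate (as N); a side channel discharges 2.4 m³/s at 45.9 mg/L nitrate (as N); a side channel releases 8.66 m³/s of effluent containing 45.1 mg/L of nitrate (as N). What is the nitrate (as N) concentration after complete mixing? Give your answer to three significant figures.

Flow-weighted average: C = (57.00·0.6500 + 2.190·21.50 + 2.400·45.90 + 8.660·45.10) / 70.25 = 584.9/70.25 = 8.325 mg/L.

8.33 mg/L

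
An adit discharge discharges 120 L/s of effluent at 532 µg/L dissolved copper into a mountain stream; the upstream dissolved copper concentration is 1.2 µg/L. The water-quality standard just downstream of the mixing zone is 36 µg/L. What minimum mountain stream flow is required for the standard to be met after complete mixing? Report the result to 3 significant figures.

Set C_mix = 36: (Q·1.200 + 120.0·532.0) / (Q + 120.0) = 36
→ Q = 120.0·(532.0 − 36)/(36 − 1.200) = 1710 L/s.

1710 L/s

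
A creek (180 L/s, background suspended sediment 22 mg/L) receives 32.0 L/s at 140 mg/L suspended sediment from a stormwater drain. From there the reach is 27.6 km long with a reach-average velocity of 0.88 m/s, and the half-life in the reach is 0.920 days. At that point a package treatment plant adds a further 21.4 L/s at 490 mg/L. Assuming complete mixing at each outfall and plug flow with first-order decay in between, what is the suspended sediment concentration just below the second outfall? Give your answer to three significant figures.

Mixed concentration C = ΣQC/ΣQ = (180.0·22.00 + 32.00·140.0) / 212.0 = 8440/212.0 = 39.81 mg/L; combined flow 212.0 L/s.
Travel time t = 27.6·1000 / 0.88 = 31360 s = 8.712 h.
Half-life 0.920 d → k = ln 2 / 0.920 = 0.7534 d⁻¹.
First-order decay: C = 39.81·exp(−k·t) = 39.81·0.7607 = 30.29 mg/L.
At the second outfall, C = (212.0·30.29 + 21.40·490.0) / (212.0 + 21.40) = 72.44 mg/L.

72.4 mg/L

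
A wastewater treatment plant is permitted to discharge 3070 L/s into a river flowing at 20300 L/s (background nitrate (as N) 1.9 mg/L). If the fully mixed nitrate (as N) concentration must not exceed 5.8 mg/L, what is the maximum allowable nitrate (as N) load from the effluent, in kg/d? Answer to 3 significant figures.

8380 kg/d

Mass balance at the limit: 20300·1.900 + 3070·Cₑ = 23370·5.8 → Cₑ = 31.59 mg/L.
3070 L/s = 3.070 m³/s. Load = 3.070 m³/s × 31.59 g/m³ × 86 400 s/d = 8379 kg/d.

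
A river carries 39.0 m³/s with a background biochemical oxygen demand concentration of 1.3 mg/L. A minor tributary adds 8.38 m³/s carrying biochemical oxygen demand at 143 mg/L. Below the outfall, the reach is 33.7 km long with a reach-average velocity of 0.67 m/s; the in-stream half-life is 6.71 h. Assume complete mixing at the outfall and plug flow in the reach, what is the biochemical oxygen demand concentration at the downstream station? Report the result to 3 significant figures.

6.23 mg/L

Mixed concentration C = ΣQC/ΣQ = (39.00·1.300 + 8.380·143.0) / 47.38 = 1249/47.38 = 26.36 mg/L.
Travel time t = 33.7·1000 / 0.67 = 50300 s = 13.97 h.
Half-life 6.71 h → k = ln 2 / 6.71 = 0.1033 h⁻¹ = 2.479 d⁻¹.
Applying C = C₀e^(−kt): 26.36 × 0.2361 = 6.225 mg/L.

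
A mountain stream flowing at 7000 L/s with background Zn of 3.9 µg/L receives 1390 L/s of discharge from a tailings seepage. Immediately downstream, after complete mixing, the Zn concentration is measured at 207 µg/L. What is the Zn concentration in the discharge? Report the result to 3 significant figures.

1230 µg/L

Mass balance: 7000·3.900 + 1390·Cₑ = 8390·207.0
→ Cₑ = (8390·207.0 − 7000·3.900) / 1390 = 1230 µg/L.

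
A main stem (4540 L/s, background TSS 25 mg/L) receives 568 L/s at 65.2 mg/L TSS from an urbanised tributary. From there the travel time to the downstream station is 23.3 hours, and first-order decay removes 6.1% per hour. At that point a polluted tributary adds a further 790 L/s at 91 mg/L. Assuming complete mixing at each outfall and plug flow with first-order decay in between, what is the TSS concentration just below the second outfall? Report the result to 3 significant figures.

Flow-weighted average: C = (4540·25.00 + 568.0·65.20) / 5108 = 150500/5108 = 29.47 mg/L; combined flow 5108 L/s.
6.1%/h lost → k = −ln(1 − 0.061) = 0.06294 h⁻¹.
First-order decay: C = 29.47·exp(−k·t) = 29.47·0.2307 = 6.800 mg/L.
At the second outfall, C = (5108·6.800 + 790.0·91.00) / (5108 + 790.0) = 18.08 mg/L.

18.1 mg/L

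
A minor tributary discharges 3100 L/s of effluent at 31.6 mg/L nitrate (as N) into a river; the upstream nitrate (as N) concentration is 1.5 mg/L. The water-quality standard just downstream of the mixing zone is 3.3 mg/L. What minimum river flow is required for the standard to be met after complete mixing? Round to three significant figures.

Set C_mix = 3.3: (Q·1.500 + 3100·31.60) / (Q + 3100) = 3.3
→ Q = 3100·(31.60 − 3.3)/(3.3 − 1.500) = 48740 L/s.

48700 L/s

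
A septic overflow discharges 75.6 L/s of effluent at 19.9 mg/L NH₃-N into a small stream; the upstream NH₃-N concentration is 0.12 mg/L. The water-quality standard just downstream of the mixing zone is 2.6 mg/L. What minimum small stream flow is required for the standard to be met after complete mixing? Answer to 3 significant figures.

527 L/s

Set C_mix = 2.6: (Q·0.1200 + 75.60·19.90) / (Q + 75.60) = 2.6
→ Q = 75.60·(19.90 − 2.6)/(2.6 − 0.1200) = 527.4 L/s.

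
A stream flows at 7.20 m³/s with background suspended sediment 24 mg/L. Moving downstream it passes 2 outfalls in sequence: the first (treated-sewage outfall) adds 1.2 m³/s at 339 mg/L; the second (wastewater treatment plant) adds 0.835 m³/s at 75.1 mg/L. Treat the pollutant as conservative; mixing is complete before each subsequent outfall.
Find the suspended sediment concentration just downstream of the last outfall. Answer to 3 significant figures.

Outfall 1: combined Q = 8.400 m³/s; C = (7.200·24.00 + 1.200·339.0)/8.400 = 69.00 mg/L.
Outfall 2: combined Q = 9.235 m³/s; C = (8.400·69.00 + 0.8350·75.10)/9.235 = 69.55 mg/L.

69.6 mg/L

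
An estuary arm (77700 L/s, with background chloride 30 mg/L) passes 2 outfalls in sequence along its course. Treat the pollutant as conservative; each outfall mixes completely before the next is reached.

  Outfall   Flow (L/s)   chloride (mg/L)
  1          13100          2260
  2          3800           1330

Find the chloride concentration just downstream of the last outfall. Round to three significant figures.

391 mg/L

After outfall 1: Q = 77700 + 13100 = 90800 L/s; C = (77700·30.00 + 13100·2260)/90800 = 351.7 mg/L.
After outfall 2: Q = 90800 + 3800 = 94600 L/s; C = (90800·351.7 + 3800·1330)/94600 = 391.0 mg/L.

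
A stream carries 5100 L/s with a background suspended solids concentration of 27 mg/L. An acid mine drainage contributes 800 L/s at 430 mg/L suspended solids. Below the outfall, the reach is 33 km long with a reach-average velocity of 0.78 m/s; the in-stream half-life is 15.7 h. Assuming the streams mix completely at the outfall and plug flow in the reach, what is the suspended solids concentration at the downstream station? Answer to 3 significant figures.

48.6 mg/L

Flow-weighted average: C = (5100·27.00 + 800.0·430.0) / 5900 = 481700/5900 = 81.64 mg/L.
Travel time t = 33·1000 / 0.78 = 42310 s = 11.75 h.
Half-life 15.7 h → k = ln 2 / 15.7 = 0.04415 h⁻¹ = 1.060 d⁻¹.
After decay, C = 81.64 × e^(−kt) = 81.64 × 0.5952 = 48.59 mg/L.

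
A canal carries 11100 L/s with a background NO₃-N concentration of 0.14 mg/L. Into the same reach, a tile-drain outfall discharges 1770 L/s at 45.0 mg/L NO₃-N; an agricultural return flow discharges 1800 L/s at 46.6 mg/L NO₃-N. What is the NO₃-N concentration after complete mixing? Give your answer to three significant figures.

Conservation of mass: C = (11100·0.1400 + 1770·45.00 + 1800·46.60) / 14670 = 165100/14670 = 11.25 mg/L.

11.3 mg/L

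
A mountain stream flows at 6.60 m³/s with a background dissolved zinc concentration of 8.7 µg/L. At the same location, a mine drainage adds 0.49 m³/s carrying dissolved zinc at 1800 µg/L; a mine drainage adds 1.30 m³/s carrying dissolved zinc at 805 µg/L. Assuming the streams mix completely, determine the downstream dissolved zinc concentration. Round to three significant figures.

Flow-weighted average: C = (6.600·8.700 + 0.4900·1800 + 1.300·805.0) / 8.390 = 1986/8.390 = 236.7 µg/L.

237 µg/L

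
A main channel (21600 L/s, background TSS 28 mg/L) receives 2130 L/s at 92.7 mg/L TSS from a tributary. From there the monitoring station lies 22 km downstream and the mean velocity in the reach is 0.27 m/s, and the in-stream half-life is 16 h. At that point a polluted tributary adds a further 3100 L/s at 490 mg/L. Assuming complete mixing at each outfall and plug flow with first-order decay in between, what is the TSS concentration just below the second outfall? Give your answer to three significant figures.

Conservation of mass: C = (21600·28.00 + 2130·92.70) / 23730 = 802300/23730 = 33.81 mg/L; combined flow 23730 L/s.
Travel time t = 22·1000 / 0.27 = 81480 s = 22.63 h.
Half-life 16 h → k = ln 2 / 16 = 0.04332 h⁻¹ = 1.040 d⁻¹.
Decay over the reach: 33.81·exp(−kt) = 33.81·0.3751 = 12.68 mg/L.
Second outfall: C = (23730·12.68 + 3100·490.0)/26830 = 67.83 mg/L.

67.8 mg/L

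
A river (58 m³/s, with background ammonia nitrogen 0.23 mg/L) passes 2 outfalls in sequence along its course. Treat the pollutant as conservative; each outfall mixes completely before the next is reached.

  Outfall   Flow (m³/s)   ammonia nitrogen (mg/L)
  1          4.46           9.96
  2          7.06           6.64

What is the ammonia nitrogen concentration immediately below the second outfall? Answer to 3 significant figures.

1.51 mg/L

After outfall 1: Q = 58.00 + 4.460 = 62.46 m³/s; C = (58.00·0.2300 + 4.460·9.960)/62.46 = 0.9248 mg/L.
After outfall 2: Q = 62.46 + 7.060 = 69.52 m³/s; C = (62.46·0.9248 + 7.060·6.640)/69.52 = 1.505 mg/L.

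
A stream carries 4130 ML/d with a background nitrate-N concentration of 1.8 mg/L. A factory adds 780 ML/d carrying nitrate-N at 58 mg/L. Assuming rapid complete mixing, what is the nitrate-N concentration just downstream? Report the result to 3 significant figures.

Mixed concentration C = ΣQC/ΣQ = (4130·1.800 + 780.0·58.00) / 4910 = 52670/4910 = 10.73 mg/L.

10.7 mg/L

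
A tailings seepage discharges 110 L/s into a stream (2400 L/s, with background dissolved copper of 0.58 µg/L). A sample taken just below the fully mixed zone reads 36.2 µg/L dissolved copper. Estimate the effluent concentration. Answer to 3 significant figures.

813 µg/L

Mass balance: 2400·0.5800 + 110.0·Cₑ = 2510·36.20
→ Cₑ = (2510·36.20 − 2400·0.5800) / 110.0 = 813.4 µg/L.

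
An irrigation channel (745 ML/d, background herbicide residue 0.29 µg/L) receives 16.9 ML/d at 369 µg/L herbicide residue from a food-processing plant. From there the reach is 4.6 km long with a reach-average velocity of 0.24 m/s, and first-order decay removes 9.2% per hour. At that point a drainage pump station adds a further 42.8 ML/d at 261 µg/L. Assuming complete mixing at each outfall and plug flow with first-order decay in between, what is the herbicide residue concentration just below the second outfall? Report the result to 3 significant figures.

18.7 µg/L

After mixing, C = (745.0·0.2900 + 16.90·369.0) / 761.9 = 6452/761.9 = 8.468 µg/L; combined flow 761.9 ML/d.
Travel time t = 4.6·1000 / 0.24 = 19170 s = 5.324 h.
9.2%/h lost → k = −ln(1 − 0.092) = 0.09651 h⁻¹.
Decay over the reach: 8.468·exp(−kt) = 8.468·0.5982 = 5.066 µg/L.
Second outfall: C = (761.9·5.066 + 42.80·261.0)/804.7 = 18.68 µg/L.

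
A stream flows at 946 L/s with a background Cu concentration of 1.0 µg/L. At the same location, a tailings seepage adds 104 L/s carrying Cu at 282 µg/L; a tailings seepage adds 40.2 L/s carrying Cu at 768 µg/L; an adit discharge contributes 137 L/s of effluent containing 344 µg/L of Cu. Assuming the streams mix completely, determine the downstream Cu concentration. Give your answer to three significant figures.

Mixed concentration C = ΣQC/ΣQ = (946.0·1.000 + 104.0·282.0 + 40.20·768.0 + 137.0·344.0) / 1227 = 108300/1227 = 88.23 µg/L.

88.2 µg/L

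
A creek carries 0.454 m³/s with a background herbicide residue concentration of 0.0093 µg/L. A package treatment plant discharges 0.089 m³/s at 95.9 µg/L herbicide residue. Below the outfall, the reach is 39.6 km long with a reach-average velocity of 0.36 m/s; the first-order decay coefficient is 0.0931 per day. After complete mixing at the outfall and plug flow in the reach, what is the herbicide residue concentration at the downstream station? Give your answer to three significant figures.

Mixed concentration C = ΣQC/ΣQ = (0.4540·0.009300 + 0.08900·95.90) / 0.5430 = 8.539/0.5430 = 15.73 µg/L.
Travel time t = 39.6·1000 / 0.36 = 110000 s = 30.56 h.
First-order decay: C = 15.73·exp(−k·t) = 15.73·0.8882 = 13.97 µg/L.

14.0 µg/L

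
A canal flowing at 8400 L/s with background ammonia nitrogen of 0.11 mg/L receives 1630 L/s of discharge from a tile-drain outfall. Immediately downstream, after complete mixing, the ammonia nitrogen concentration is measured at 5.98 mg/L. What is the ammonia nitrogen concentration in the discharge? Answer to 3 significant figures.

Mass balance: 8400·0.1100 + 1630·Cₑ = 10030·5.980
→ Cₑ = (10030·5.980 − 8400·0.1100) / 1630 = 36.23 mg/L.

36.2 mg/L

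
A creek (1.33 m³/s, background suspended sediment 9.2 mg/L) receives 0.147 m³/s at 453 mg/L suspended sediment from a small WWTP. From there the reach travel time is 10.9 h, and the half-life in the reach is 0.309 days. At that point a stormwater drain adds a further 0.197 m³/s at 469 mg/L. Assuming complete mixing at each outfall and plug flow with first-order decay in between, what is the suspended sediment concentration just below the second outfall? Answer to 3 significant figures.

72.2 mg/L

Mixed concentration C = ΣQC/ΣQ = (1.330·9.200 + 0.1470·453.0) / 1.477 = 78.83/1.477 = 53.37 mg/L; combined flow 1.477 m³/s.
Half-life 0.309 d → k = ln 2 / 0.309 = 2.243 d⁻¹.
First-order decay: C = 53.37·exp(−k·t) = 53.37·0.3610 = 19.27 mg/L.
Second outfall: C = (1.477·19.27 + 0.1970·469.0)/1.674 = 72.19 mg/L.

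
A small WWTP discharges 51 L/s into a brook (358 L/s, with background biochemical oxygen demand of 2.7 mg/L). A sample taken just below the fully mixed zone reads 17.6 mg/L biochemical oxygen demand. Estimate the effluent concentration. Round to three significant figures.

122 mg/L

Mass balance: 358.0·2.700 + 51.00·Cₑ = 409.0·17.60
→ Cₑ = (409.0·17.60 − 358.0·2.700) / 51.00 = 122.2 mg/L.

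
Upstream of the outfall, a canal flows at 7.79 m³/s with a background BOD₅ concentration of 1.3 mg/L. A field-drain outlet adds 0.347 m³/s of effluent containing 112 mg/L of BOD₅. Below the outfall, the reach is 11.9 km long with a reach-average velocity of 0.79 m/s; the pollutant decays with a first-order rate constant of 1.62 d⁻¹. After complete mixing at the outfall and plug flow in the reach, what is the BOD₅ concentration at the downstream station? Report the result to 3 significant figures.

Flow-weighted average: C = (7.790·1.300 + 0.3470·112.0) / 8.137 = 48.99/8.137 = 6.021 mg/L.
Travel time t = 11.9·1000 / 0.79 = 15060 s = 4.184 h.
Decay over the reach: 6.021·exp(−kt) = 6.021·0.7539 = 4.539 mg/L.

4.54 mg/L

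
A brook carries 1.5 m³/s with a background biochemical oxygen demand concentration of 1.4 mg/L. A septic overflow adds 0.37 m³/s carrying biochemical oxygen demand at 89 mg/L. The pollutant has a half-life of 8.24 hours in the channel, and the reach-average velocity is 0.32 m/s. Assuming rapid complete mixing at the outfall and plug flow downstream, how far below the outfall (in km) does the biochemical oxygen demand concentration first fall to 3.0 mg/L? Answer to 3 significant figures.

Flow-weighted average: C = (1.500·1.400 + 0.3700·89.00) / 1.870 = 35.03/1.870 = 18.73 mg/L.
Half-life 8.24 h → k = ln 2 / 8.24 = 0.08412 h⁻¹ = 2.019 d⁻¹.
Set 18.73·exp(−k·t) = 3.0 → t = ln(18.73/3.0)/k = 78390 s = 21.77 h.
Distance = v·t = 0.32·78390 = 25080 m = 25.08 km.

25.1 km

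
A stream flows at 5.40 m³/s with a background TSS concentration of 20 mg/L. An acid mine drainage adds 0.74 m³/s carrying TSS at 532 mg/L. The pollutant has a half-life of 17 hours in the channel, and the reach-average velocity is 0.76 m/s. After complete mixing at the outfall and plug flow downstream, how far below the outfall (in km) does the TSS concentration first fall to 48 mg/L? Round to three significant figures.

Conservation of mass: C = (5.400·20.00 + 0.7400·532.0) / 6.140 = 501.7/6.140 = 81.71 mg/L.
Half-life 17 h → k = ln 2 / 17 = 0.04077 h⁻¹ = 0.9786 d⁻¹.
Set 81.71·exp(−k·t) = 48 → t = ln(81.71/48)/k = 46970 s = 13.05 h.
Distance = v·t = 0.76·46970 = 35690 m = 35.69 km.

35.7 km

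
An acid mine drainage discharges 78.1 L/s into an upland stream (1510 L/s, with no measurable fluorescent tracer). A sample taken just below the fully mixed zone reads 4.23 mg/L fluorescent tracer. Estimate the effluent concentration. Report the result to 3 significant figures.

86.0 mg/L

Mass balance: 1510·0 + 78.10·Cₑ = 1588·4.230
→ Cₑ = (1588·4.230 − 1510·0) / 78.10 = 86.01 mg/L.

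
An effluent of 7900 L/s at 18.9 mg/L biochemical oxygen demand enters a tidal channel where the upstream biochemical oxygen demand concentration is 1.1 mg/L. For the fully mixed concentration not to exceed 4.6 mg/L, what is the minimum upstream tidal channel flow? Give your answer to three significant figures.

Set C_mix = 4.6: (Q·1.100 + 7900·18.90) / (Q + 7900) = 4.6
→ Q = 7900·(18.90 − 4.6)/(4.6 − 1.100) = 32280 L/s.

32300 L/s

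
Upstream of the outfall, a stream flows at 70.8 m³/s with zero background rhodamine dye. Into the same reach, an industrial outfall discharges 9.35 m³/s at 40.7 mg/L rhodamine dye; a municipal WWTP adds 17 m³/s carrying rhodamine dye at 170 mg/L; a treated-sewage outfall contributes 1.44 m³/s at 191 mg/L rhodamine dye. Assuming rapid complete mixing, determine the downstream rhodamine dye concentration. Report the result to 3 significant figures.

Flow-weighted average: C = (70.80·0 + 9.350·40.70 + 17.00·170.0 + 1.440·191.0) / 98.59 = 3546/98.59 = 35.96 mg/L.

36.0 mg/L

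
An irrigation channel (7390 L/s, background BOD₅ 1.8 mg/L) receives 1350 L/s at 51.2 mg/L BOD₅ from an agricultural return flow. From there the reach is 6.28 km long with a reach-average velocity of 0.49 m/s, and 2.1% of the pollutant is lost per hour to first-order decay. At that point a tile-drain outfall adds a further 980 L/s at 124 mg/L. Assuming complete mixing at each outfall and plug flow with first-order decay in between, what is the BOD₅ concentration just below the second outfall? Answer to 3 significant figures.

20.4 mg/L

Mass balance: C = (7390·1.800 + 1350·51.20) / 8740 = 82420/8740 = 9.430 mg/L; combined flow 8740 L/s.
Travel time t = 6.28·1000 / 0.49 = 12820 s = 3.560 h.
2.1%/h lost → k = −ln(1 − 0.021) = 0.02122 h⁻¹.
First-order decay: C = 9.430·exp(−k·t) = 9.430·0.9272 = 8.744 mg/L.
Second outfall: C = (8740·8.744 + 980.0·124.0)/9720 = 20.36 mg/L.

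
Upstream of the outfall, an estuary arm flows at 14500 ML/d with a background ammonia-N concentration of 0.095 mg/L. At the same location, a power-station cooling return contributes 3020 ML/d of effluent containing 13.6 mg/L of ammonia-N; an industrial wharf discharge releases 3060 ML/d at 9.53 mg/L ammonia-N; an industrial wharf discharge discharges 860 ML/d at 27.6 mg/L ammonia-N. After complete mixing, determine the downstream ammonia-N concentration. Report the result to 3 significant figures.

4.45 mg/L

Conservation of mass: C = (14500·0.09500 + 3020·13.60 + 3060·9.530 + 860.0·27.60) / 21440 = 95350/21440 = 4.447 mg/L.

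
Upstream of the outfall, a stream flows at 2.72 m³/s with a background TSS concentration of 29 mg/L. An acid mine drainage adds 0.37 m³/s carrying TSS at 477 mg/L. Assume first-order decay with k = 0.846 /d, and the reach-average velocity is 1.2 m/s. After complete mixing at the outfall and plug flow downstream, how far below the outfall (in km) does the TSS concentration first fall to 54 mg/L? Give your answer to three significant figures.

52.2 km

Conservation of mass: C = (2.720·29.00 + 0.3700·477.0) / 3.090 = 255.4/3.090 = 82.64 mg/L.
Set 82.64·exp(−k·t) = 54 → t = ln(82.64/54)/k = 43460 s = 12.07 h.
Distance = v·t = 1.2·43460 = 52150 m = 52.15 km.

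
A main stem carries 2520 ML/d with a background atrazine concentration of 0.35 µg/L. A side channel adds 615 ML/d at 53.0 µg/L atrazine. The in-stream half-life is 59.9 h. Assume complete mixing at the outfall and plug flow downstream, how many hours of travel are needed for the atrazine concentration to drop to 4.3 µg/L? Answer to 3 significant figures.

78.6 h

Flow-weighted average: C = (2520·0.3500 + 615.0·53.00) / 3135 = 33480/3135 = 10.68 µg/L.
Half-life 59.9 h → k = ln 2 / 59.9 = 0.01157 h⁻¹ = 0.2777 d⁻¹.
10.68·exp(−k·t) = 4.3 → t = ln(10.68/4.3)/k = 283000 s = 78.61 h.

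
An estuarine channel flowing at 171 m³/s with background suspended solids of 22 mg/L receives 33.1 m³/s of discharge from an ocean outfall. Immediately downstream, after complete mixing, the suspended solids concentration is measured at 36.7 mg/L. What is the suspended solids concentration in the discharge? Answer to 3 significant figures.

113 mg/L

Mass balance: 171.0·22.00 + 33.10·Cₑ = 204.1·36.70
→ Cₑ = (204.1·36.70 − 171.0·22.00) / 33.10 = 112.6 mg/L.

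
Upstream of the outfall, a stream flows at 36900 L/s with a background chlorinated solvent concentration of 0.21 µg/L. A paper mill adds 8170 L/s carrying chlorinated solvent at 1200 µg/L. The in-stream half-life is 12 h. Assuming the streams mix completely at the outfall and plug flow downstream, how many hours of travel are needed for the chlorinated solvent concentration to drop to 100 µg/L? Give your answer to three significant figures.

Mixed concentration C = ΣQC/ΣQ = (36900·0.2100 + 8170·1200) / 45070 = 9812000/45070 = 217.7 µg/L.
Half-life 12 h → k = ln 2 / 12 = 0.05776 h⁻¹ = 1.386 d⁻¹.
217.7·exp(−k·t) = 100 → t = ln(217.7/100)/k = 48490 s = 13.47 h.

13.5 h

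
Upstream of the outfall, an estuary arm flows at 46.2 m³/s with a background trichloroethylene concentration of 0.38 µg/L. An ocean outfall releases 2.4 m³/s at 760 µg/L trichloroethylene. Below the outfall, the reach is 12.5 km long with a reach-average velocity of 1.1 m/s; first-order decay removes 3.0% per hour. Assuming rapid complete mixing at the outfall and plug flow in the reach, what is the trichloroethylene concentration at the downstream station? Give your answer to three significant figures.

34.4 µg/L

Mixed concentration C = ΣQC/ΣQ = (46.20·0.3800 + 2.400·760.0) / 48.60 = 1842/48.60 = 37.89 µg/L.
Travel time t = 12.5·1000 / 1.1 = 11360 s = 3.157 h.
3.0%/h lost → k = −ln(1 − 0.03) = 0.03046 h⁻¹.
First-order decay: C = 37.89·exp(−k·t) = 37.89·0.9083 = 34.42 µg/L.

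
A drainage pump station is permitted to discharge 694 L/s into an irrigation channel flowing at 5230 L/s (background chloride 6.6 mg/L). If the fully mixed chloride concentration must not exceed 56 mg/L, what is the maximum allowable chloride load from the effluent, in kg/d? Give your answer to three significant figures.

25700 kg/d

Mass balance at the limit: 5230·6.600 + 694.0·Cₑ = 5924·56 → Cₑ = 428.3 mg/L.
694.0 L/s = 0.6940 m³/s. Load = 0.6940 m³/s × 428.3 g/m³ × 86 400 s/d = 25680 kg/d.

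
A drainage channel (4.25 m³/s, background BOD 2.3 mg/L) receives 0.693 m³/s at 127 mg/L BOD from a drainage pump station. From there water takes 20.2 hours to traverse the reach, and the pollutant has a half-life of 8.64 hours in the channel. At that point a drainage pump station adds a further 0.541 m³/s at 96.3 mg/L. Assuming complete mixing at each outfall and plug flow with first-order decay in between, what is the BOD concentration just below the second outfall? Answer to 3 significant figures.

13.0 mg/L

Flow-weighted average: C = (4.250·2.300 + 0.6930·127.0) / 4.943 = 97.79/4.943 = 19.78 mg/L; combined flow 4.943 m³/s.
Half-life 8.64 h → k = ln 2 / 8.64 = 0.08023 h⁻¹ = 1.925 d⁻¹.
Decay over the reach: 19.78·exp(−kt) = 19.78·0.1978 = 3.913 mg/L.
Second outfall: C = (4.943·3.913 + 0.5410·96.30)/5.484 = 13.03 mg/L.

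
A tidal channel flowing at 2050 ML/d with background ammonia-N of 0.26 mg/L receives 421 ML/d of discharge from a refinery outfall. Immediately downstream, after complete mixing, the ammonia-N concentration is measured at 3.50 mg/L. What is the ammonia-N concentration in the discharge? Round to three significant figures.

Mass balance: 2050·0.2600 + 421.0·Cₑ = 2471·3.500
→ Cₑ = (2471·3.500 − 2050·0.2600) / 421.0 = 19.28 mg/L.

19.3 mg/L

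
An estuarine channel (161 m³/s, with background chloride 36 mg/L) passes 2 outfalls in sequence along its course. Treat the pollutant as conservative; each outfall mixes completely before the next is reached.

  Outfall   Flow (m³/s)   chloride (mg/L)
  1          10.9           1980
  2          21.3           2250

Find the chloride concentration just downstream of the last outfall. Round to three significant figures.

390 mg/L

Outfall 1: combined Q = 171.9 m³/s; C = (161.0·36.00 + 10.90·1980)/171.9 = 159.3 mg/L.
Outfall 2: combined Q = 193.2 m³/s; C = (171.9·159.3 + 21.30·2250)/193.2 = 389.8 mg/L.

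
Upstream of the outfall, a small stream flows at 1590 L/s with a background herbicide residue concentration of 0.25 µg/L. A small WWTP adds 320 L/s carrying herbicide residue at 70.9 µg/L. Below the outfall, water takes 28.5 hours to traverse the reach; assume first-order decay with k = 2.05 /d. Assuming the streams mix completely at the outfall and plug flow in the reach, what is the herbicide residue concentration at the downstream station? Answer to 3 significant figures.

1.06 µg/L

After mixing, C = (1590·0.2500 + 320.0·70.90) / 1910 = 23090/1910 = 12.09 µg/L.
Decay over the reach: 12.09·exp(−kt) = 12.09·0.08765 = 1.059 µg/L.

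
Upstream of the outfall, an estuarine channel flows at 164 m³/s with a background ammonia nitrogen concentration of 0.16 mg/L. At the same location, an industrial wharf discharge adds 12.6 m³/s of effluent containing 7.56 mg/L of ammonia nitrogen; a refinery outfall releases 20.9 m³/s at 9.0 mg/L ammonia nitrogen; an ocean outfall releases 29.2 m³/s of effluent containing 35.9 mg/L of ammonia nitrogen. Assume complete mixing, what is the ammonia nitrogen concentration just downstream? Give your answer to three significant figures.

5.99 mg/L

Conservation of mass: C = (164.0·0.1600 + 12.60·7.560 + 20.90·9.000 + 29.20·35.90) / 226.7 = 1358/226.7 = 5.990 mg/L.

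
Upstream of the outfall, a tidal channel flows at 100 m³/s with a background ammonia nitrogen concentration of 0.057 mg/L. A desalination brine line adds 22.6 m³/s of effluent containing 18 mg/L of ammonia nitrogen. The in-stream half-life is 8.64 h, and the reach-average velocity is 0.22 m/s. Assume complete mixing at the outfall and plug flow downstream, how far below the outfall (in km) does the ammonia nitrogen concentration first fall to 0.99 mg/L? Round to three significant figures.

Flow-weighted average: C = (100.0·0.05700 + 22.60·18.00) / 122.6 = 412.5/122.6 = 3.365 mg/L.
Half-life 8.64 h → k = ln 2 / 8.64 = 0.08023 h⁻¹ = 1.925 d⁻¹.
Set 3.365·exp(−k·t) = 0.99 → t = ln(3.365/0.99)/k = 54900 s = 15.25 h.
Distance = v·t = 0.22·54900 = 12080 m = 12.08 km.

12.1 km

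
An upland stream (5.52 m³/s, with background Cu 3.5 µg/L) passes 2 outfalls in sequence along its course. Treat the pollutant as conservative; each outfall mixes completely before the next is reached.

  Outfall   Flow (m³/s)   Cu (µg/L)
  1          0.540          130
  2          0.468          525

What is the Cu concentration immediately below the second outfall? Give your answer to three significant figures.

51.4 µg/L

Outfall 1: combined Q = 6.060 m³/s; C = (5.520·3.500 + 0.5400·130.0)/6.060 = 14.77 µg/L.
Outfall 2: combined Q = 6.528 m³/s; C = (6.060·14.77 + 0.4680·525.0)/6.528 = 51.35 µg/L.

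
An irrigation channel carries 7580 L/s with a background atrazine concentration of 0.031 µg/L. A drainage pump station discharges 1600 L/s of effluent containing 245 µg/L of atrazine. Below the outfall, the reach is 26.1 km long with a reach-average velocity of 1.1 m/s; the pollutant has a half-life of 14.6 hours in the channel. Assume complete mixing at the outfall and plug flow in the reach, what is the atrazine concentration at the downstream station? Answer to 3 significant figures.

Mixed concentration C = ΣQC/ΣQ = (7580·0.03100 + 1600·245.0) / 9180 = 392200/9180 = 42.73 µg/L.
Travel time t = 26.1·1000 / 1.1 = 23730 s = 6.591 h.
Half-life 14.6 h → k = ln 2 / 14.6 = 0.04748 h⁻¹ = 1.139 d⁻¹.
After decay, C = 42.73 × e^(−kt) = 42.73 × 0.7313 = 31.25 µg/L.

31.2 µg/L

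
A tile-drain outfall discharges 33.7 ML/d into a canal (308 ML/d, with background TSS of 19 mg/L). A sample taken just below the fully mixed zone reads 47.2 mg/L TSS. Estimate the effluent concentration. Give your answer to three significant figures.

305 mg/L

Mass balance: 308.0·19.00 + 33.70·Cₑ = 341.7·47.20
→ Cₑ = (341.7·47.20 − 308.0·19.00) / 33.70 = 304.9 mg/L.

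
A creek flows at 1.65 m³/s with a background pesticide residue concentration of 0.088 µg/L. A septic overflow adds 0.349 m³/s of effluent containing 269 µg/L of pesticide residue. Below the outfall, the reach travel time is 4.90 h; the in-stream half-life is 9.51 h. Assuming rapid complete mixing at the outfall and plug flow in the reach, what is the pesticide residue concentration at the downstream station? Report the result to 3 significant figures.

32.9 µg/L

Mass balance: C = (1.650·0.08800 + 0.3490·269.0) / 1.999 = 94.03/1.999 = 47.04 µg/L.
Half-life 9.51 h → k = ln 2 / 9.51 = 0.07289 h⁻¹ = 1.749 d⁻¹.
Decay over the reach: 47.04·exp(−kt) = 47.04·0.6997 = 32.91 µg/L.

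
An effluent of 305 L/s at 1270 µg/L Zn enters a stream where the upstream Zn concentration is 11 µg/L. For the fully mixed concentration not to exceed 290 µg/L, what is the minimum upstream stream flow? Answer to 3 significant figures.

Set C_mix = 290: (Q·11.00 + 305.0·1270) / (Q + 305.0) = 290
→ Q = 305.0·(1270 − 290)/(290 − 11.00) = 1071 L/s.

1070 L/s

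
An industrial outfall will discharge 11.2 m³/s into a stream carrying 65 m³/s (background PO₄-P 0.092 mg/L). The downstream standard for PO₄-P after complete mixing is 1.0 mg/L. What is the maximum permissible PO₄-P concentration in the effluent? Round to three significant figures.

6.27 mg/L

At the limit, (Qr·Cr + Qe·Cₑ)/(Qr + Qe) = 1.0:
Cₑ = (76.20·1.0 − 65.00·0.09200) / 11.20 = 6.270 mg/L.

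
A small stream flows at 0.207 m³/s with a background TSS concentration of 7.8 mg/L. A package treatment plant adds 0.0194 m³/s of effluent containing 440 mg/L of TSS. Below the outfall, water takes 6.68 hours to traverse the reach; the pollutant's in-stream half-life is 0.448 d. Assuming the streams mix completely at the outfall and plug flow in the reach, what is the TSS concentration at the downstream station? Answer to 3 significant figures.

29.1 mg/L

Conservation of mass: C = (0.2070·7.800 + 0.01940·440.0) / 0.2264 = 10.15/0.2264 = 44.83 mg/L.
Half-life 0.448 d → k = ln 2 / 0.448 = 1.547 d⁻¹.
Decay over the reach: 44.83·exp(−kt) = 44.83·0.6501 = 29.15 mg/L.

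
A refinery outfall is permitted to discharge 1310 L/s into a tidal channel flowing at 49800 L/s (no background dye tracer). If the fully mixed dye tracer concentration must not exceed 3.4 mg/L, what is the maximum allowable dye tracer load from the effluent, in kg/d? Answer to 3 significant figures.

Mass balance at the limit: 49800·0 + 1310·Cₑ = 51110·3.4 → Cₑ = 132.7 mg/L.
1310 L/s = 1.310 m³/s. Load = 1.310 m³/s × 132.7 g/m³ × 86 400 s/d = 15010 kg/d.

15000 kg/d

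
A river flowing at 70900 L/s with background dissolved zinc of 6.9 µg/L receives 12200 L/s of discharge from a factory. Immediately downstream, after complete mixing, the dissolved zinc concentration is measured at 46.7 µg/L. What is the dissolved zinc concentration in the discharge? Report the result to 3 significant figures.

Mass balance: 70900·6.900 + 12200·Cₑ = 83100·46.70
→ Cₑ = (83100·46.70 − 70900·6.900) / 12200 = 278.0 µg/L.

278 µg/L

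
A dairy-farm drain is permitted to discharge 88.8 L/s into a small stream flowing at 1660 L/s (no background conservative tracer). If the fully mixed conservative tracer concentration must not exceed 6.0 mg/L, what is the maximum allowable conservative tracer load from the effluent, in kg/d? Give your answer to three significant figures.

Mass balance at the limit: 1660·0 + 88.80·Cₑ = 1749·6.0 → Cₑ = 118.2 mg/L.
88.80 L/s = 0.08880 m³/s. Load = 0.08880 m³/s × 118.2 g/m³ × 86 400 s/d = 906.6 kg/d.

907 kg/d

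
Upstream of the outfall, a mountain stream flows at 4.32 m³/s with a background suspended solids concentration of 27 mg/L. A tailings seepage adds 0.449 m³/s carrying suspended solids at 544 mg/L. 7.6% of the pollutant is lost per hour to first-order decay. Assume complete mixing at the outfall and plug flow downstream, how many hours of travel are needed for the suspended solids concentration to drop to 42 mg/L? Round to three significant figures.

Mixed concentration C = ΣQC/ΣQ = (4.320·27.00 + 0.4490·544.0) / 4.769 = 360.9/4.769 = 75.68 mg/L.
7.6%/h lost → k = −ln(1 − 0.076) = 0.07904 h⁻¹.
75.68·exp(−k·t) = 42 → t = ln(75.68/42)/k = 26820 s = 7.449 h.

7.45 h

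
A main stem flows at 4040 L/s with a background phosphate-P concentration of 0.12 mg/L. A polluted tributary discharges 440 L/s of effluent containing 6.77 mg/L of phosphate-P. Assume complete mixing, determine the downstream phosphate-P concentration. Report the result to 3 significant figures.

Mixed concentration C = ΣQC/ΣQ = (4040·0.1200 + 440.0·6.770) / 4480 = 3464/4480 = 0.7731 mg/L.

0.773 mg/L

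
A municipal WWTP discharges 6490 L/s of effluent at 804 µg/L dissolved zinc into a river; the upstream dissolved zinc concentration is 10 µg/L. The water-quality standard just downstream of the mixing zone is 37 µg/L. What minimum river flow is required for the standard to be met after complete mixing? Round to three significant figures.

Set C_mix = 37: (Q·10.00 + 6490·804.0) / (Q + 6490) = 37
→ Q = 6490·(804.0 − 37)/(37 − 10.00) = 184400 L/s.

184000 L/s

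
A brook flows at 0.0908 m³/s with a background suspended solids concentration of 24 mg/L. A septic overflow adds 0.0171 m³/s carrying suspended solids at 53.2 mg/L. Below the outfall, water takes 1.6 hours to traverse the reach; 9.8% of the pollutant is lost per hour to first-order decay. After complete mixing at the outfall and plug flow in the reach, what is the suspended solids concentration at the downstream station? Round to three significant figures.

After mixing, C = (0.09080·24.00 + 0.01710·53.20) / 0.1079 = 3.089/0.1079 = 28.63 mg/L.
9.8%/h lost → k = −ln(1 − 0.098) = 0.1031 h⁻¹.
Applying C = C₀e^(−kt): 28.63 × 0.8479 = 24.27 mg/L.

24.3 mg/L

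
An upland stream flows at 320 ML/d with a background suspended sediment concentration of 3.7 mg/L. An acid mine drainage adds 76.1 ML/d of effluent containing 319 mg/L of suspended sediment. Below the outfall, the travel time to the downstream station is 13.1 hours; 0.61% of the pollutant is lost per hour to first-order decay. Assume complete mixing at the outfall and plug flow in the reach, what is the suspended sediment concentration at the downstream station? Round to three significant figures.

Flow-weighted average: C = (320.0·3.700 + 76.10·319.0) / 396.1 = 25460/396.1 = 64.28 mg/L.
0.61%/h lost → k = −ln(1 − 0.0061) = 0.006119 h⁻¹.
Decay over the reach: 64.28·exp(−kt) = 64.28·0.9230 = 59.33 mg/L.

59.3 mg/L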